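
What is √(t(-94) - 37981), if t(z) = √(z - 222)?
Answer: √(-37981 + 2*I*√79) ≈ 0.0456 + 194.89*I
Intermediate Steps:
t(z) = √(-222 + z)
√(t(-94) - 37981) = √(√(-222 - 94) - 37981) = √(√(-316) - 37981) = √(2*I*√79 - 37981) = √(-37981 + 2*I*√79)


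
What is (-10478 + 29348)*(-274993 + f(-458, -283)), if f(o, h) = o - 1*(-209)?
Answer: -5193816540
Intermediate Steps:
f(o, h) = 209 + o (f(o, h) = o + 209 = 209 + o)
(-10478 + 29348)*(-274993 + f(-458, -283)) = (-10478 + 29348)*(-274993 + (209 - 458)) = 18870*(-274993 - 249) = 18870*(-275242) = -5193816540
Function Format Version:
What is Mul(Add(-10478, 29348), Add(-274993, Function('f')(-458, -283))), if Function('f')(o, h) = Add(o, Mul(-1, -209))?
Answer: -5193816540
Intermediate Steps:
Function('f')(o, h) = Add(209, o) (Function('f')(o, h) = Add(o, 209) = Add(209, o))
Mul(Add(-10478, 29348), Add(-274993, Function('f')(-458, -283))) = Mul(Add(-10478, 29348), Add(-274993, Add(209, -458))) = Mul(18870, Add(-274993, -249)) = Mul(18870, -275242) = -5193816540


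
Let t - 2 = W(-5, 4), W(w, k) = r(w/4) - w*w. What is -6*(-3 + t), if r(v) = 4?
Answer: 132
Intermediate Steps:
W(w, k) = 4 - w² (W(w, k) = 4 - w*w = 4 - w²)
t = -19 (t = 2 + (4 - 1*(-5)²) = 2 + (4 - 1*25) = 2 + (4 - 25) = 2 - 21 = -19)
-6*(-3 + t) = -6*(-3 - 19) = -6*(-22) = 132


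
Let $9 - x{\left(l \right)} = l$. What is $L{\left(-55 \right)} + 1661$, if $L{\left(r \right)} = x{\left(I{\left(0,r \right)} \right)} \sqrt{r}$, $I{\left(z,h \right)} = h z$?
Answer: $1661 + 9 i \sqrt{55} \approx 1661.0 + 66.746 i$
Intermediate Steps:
$x{\left(l \right)} = 9 - l$
$L{\left(r \right)} = 9 \sqrt{r}$ ($L{\left(r \right)} = \left(9 - r 0\right) \sqrt{r} = \left(9 - 0\right) \sqrt{r} = \left(9 + 0\right) \sqrt{r} = 9 \sqrt{r}$)
$L{\left(-55 \right)} + 1661 = 9 \sqrt{-55} + 1661 = 9 i \sqrt{55} + 1661 = 1661 + 9 i \sqrt{55}$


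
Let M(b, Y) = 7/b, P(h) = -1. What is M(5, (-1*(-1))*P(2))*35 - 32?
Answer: 17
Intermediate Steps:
M(5, (-1*(-1))*P(2))*35 - 32 = (7/5)*35 - 32 = 49 - 32 = 17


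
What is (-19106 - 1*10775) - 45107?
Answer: -74988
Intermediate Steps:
(-19106 - 1*10775) - 45107 = (-19106 - 10775) - 45107 = -29881 - 45107 = -74988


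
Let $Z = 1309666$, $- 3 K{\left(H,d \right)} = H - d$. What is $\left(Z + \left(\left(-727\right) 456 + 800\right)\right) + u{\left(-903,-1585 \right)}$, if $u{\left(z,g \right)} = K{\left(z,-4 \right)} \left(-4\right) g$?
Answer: $\frac{8636522}{3} \approx 2.8788 \cdot 10^{6}$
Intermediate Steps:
$K{\left(H,d \right)} = - \frac{H}{3} + \frac{d}{3}$ ($K{\left(H,d \right)} = - \frac{H - d}{3} = - \frac{H}{3} + \frac{d}{3}$)
$u{\left(z,g \right)} = g \left(\frac{16}{3} + \frac{4 z}{3}\right)$ ($u{\left(z,g \right)} = \left(- \frac{z}{3} + \frac{1}{3} \left(-4\right)\right) \left(-4\right) g = \left(- \frac{z}{3} - \frac{4}{3}\right) \left(-4\right) g = \left(- \frac{4}{3} - \frac{z}{3}\right) \left(-4\right) g = \left(\frac{16}{3} + \frac{4 z}{3}\right) g = g \left(\frac{16}{3} + \frac{4 z}{3}\right)$)
$\left(Z + \left(\left(-727\right) 456 + 800\right)\right) + u{\left(-903,-1585 \right)} = \left(1309666 + \left(\left(-727\right) 456 + 800\right)\right) + \frac{4}{3} \left(-1585\right) \left(4 - 903\right) = \left(1309666 + \left(-331512 + 800\right)\right) + \frac{4}{3} \left(-1585\right) \left(-899\right) = \left(1309666 - 330712\right) + \frac{5699660}{3} = 978954 + \frac{5699660}{3} = \frac{8636522}{3}$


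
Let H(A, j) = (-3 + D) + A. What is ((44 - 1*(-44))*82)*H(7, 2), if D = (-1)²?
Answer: 36080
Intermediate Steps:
D = 1
H(A, j) = -2 + A (H(A, j) = (-3 + 1) + A = -2 + A)
((44 - 1*(-44))*82)*H(7, 2) = ((44 - 1*(-44))*82)*(-2 + 7) = ((44 + 44)*82)*5 = (88*82)*5 = 7216*5 = 36080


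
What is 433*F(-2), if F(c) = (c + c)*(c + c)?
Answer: 6928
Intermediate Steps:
F(c) = 4*c² (F(c) = (2*c)*(2*c) = 4*c²)
433*F(-2) = 433*(4*(-2)²) = 433*(4*4) = 433*16 = 6928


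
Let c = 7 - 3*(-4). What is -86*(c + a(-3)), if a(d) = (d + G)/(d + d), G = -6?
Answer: -1763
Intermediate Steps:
a(d) = (-6 + d)/(2*d) (a(d) = (d - 6)/(d + d) = (-6 + d)/((2*d)) = (-6 + d)*(1/(2*d)) = (-6 + d)/(2*d))
c = 19 (c = 7 + 12 = 19)
-86*(c + a(-3)) = -86*(19 + (1/2)*(-6 - 3)/(-3)) = -86*(19 + (1/2)*(-1/3)*(-9)) = -86*(19 + 3/2) = -86*41/2 = -1763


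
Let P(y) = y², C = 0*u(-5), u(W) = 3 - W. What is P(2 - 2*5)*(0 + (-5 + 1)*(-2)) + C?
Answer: 512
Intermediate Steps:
C = 0 (C = 0*(3 - 1*(-5)) = 0*(3 + 5) = 0*8 = 0)
P(2 - 2*5)*(0 + (-5 + 1)*(-2)) + C = (2 - 2*5)²*(0 + (-5 + 1)*(-2)) + 0 = (2 - 10)²*(0 - 4*(-2)) + 0 = (-8)²*(0 + 8) + 0 = 64*8 + 0 = 512 + 0 = 512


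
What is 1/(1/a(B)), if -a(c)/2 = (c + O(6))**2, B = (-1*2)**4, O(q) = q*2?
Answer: -1568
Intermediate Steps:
O(q) = 2*q
B = 16 (B = (-2)**4 = 16)
a(c) = -2*(12 + c)**2 (a(c) = -2*(c + 2*6)**2 = -2*(c + 12)**2 = -2*(12 + c)**2)
1/(1/a(B)) = 1/(1/(-2*(12 + 16)**2)) = 1/(1/(-2*28**2)) = 1/(1/(-2*784)) = 1/(1/(-1568)) = 1/(-1/1568) = -1568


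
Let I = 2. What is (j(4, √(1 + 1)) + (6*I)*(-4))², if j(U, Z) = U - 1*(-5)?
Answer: 1521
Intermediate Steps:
j(U, Z) = 5 + U (j(U, Z) = U + 5 = 5 + U)
(j(4, √(1 + 1)) + (6*I)*(-4))² = ((5 + 4) + (6*2)*(-4))² = (9 + 12*(-4))² = (9 - 48)² = (-39)² = 1521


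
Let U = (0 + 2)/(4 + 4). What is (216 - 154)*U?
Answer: 31/2 ≈ 15.500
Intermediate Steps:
U = ¼ (U = 2/8 = 2*(⅛) = ¼ ≈ 0.25000)
(216 - 154)*U = (216 - 154)*(¼) = 62*(¼) = 31/2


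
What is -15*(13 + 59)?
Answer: -1080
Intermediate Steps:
-15*(13 + 59) = -15*72 = -1080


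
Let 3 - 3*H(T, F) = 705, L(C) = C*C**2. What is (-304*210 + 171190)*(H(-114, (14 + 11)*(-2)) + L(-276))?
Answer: -2257013353500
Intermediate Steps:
L(C) = C**3
H(T, F) = -234 (H(T, F) = 1 - 1/3*705 = 1 - 235 = -234)
(-304*210 + 171190)*(H(-114, (14 + 11)*(-2)) + L(-276)) = (-304*210 + 171190)*(-234 + (-276)**3) = (-63840 + 171190)*(-234 - 21024576) = 107350*(-21024810) = -2257013353500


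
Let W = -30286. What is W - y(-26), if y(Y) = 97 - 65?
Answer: -30318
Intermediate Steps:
y(Y) = 32
W - y(-26) = -30286 - 1*32 = -30286 - 32 = -30318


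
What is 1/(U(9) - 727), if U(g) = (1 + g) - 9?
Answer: -1/726 ≈ -0.0013774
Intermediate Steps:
U(g) = -8 + g
1/(U(9) - 727) = 1/((-8 + 9) - 727) = 1/(1 - 727) = 1/(-726) = -1/726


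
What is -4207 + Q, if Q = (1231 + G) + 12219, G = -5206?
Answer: 4037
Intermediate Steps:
Q = 8244 (Q = (1231 - 5206) + 12219 = -3975 + 12219 = 8244)
-4207 + Q = -4207 + 8244 = 4037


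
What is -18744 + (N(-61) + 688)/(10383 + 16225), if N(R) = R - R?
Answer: -31171229/1663 ≈ -18744.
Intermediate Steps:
N(R) = 0
-18744 + (N(-61) + 688)/(10383 + 16225) = -18744 + (0 + 688)/(10383 + 16225) = -18744 + 688/26608 = -18744 + 688*(1/26608) = -18744 + 43/1663 = -31171229/1663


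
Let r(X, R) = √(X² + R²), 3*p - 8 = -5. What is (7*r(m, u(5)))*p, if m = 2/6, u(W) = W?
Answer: 7*√226/3 ≈ 35.078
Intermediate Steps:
p = 1 (p = 8/3 + (⅓)*(-5) = 8/3 - 5/3 = 1)
m = ⅓ (m = 2*(⅙) = ⅓ ≈ 0.33333)
r(X, R) = √(R² + X²)
(7*r(m, u(5)))*p = (7*√(5² + (⅓)²))*1 = (7*√(25 + ⅑))*1 = (7*√(226/9))*1 = (7*(√226/3))*1 = (7*√226/3)*1 = 7*√226/3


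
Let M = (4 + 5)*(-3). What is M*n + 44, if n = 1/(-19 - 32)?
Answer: 757/17 ≈ 44.529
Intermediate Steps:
n = -1/51 (n = 1/(-51) = -1/51 ≈ -0.019608)
M = -27 (M = 9*(-3) = -27)
M*n + 44 = -27*(-1/51) + 44 = 9/17 + 44 = 757/17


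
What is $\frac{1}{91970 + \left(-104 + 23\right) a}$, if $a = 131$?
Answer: $\frac{1}{81359} \approx 1.2291 \cdot 10^{-5}$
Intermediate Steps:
$\frac{1}{91970 + \left(-104 + 23\right) a} = \frac{1}{91970 + \left(-104 + 23\right) 131} = \frac{1}{91970 - 10611} = \frac{1}{81359}$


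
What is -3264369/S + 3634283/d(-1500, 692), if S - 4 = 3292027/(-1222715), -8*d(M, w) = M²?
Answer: -1122585075502685489/449671781250 ≈ -2.4965e+6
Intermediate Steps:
d(M, w) = -M²/8
S = 1598833/1222715 (S = 4 + 3292027/(-1222715) = 4 + 3292027*(-1/1222715) = 4 - 3292027/1222715 = 1598833/1222715 ≈ 1.3076)
-3264369/S + 3634283/d(-1500, 692) = -3264369/1598833/1222715 + 3634283/((-⅛*(-1500)²)) = -3264369*1222715/1598833 + 3634283/((-⅛*2250000)) = -3991392941835/1598833 + 3634283/(-281250) = -3991392941835/1598833 + 3634283*(-1/281250) = -3991392941835/1598833 - 3634283/281250 = -1122585075502685489/449671781250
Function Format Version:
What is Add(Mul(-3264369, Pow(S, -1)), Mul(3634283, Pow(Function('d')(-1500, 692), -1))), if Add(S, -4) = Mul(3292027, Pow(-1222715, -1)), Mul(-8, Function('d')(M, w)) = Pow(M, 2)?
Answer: Rational(-1122585075502685489, 449671781250) ≈ -2.4965e+6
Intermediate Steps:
Function('d')(M, w) = Mul(Rational(-1, 8), Pow(M, 2))
S = Rational(1598833, 1222715) (S = Add(4, Mul(3292027, Pow(-1222715, -1))) = Add(4, Mul(3292027, Rational(-1, 1222715))) = Add(4, Rational(-3292027, 1222715)) = Rational(1598833, 1222715) ≈ 1.3076)
Add(Mul(-3264369, Pow(S, -1)), Mul(3634283, Pow(Function('d')(-1500, 692), -1))) = Add(Mul(-3264369, Pow(Rational(1598833, 1222715), -1)), Mul(3634283, Pow(Mul(Rational(-1, 8), Pow(-1500, 2)), -1))) = Add(Mul(-3264369, Rational(1222715, 1598833)), Mul(3634283, Pow(Mul(Rational(-1, 8), 2250000), -1))) = Add(Rational(-3991392941835, 1598833), Mul(3634283, Pow(-281250, -1))) = Add(Rational(-3991392941835, 1598833), Mul(3634283, Rational(-1, 281250))) = Add(Rational(-3991392941835, 1598833), Rational(-3634283, 281250)) = Rational(-1122585075502685489, 449671781250)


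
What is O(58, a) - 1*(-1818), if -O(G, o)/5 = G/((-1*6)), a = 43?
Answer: 5599/3 ≈ 1866.3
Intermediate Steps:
O(G, o) = 5*G/6 (O(G, o) = -5*G/((-1*6)) = -5*G/(-6) = -5*G*(-1)/6 = -(-5)*G/6 = 5*G/6)
O(58, a) - 1*(-1818) = (⅚)*58 - 1*(-1818) = 145/3 + 1818 = 5599/3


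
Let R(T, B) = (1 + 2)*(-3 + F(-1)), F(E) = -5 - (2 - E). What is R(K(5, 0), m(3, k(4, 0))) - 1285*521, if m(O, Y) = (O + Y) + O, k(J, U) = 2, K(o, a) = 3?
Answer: -669518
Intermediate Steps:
F(E) = -7 + E (F(E) = -5 + (-2 + E) = -7 + E)
m(O, Y) = Y + 2*O
R(T, B) = -33 (R(T, B) = (1 + 2)*(-3 + (-7 - 1)) = 3*(-3 - 8) = 3*(-11) = -33)
R(K(5, 0), m(3, k(4, 0))) - 1285*521 = -33 - 1285*521 = -33 - 669485 = -669518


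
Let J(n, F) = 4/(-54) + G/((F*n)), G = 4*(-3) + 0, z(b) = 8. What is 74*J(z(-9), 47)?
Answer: -9953/1269 ≈ -7.8432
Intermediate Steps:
G = -12 (G = -12 + 0 = -12)
J(n, F) = -2/27 - 12/(F*n) (J(n, F) = 4/(-54) - 12*1/(F*n) = 4*(-1/54) - 12/(F*n) = -2/27 - 12/(F*n))
74*J(z(-9), 47) = 74*(-2/27 - 12/(47*8)) = 74*(-2/27 - 12*1/47*1/8) = 74*(-2/27 - 3/94) = 74*(-269/2538) = -9953/1269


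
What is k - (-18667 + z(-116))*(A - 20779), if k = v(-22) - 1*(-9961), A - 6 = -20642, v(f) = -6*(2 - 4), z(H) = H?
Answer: -777887972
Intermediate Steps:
v(f) = 12 (v(f) = -6*(-2) = 12)
A = -20636 (A = 6 - 20642 = -20636)
k = 9973 (k = 12 - 1*(-9961) = 12 + 9961 = 9973)
k - (-18667 + z(-116))*(A - 20779) = 9973 - (-18667 - 116)*(-20636 - 20779) = 9973 - (-18783)*(-41415) = 9973 - 1*777897945 = 9973 - 777897945 = -777887972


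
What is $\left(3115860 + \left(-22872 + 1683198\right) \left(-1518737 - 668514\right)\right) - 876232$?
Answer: $-3631547464198$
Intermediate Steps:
$\left(3115860 + \left(-22872 + 1683198\right) \left(-1518737 - 668514\right)\right) - 876232 = \left(3115860 + 1660326 \left(-2187251\right)\right) - 876232 = \left(3115860 - 3631549703826\right) - 876232 = -3631546587966 - 876232 = -3631547464198$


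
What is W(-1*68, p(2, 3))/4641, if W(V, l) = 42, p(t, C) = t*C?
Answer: 2/221 ≈ 0.0090498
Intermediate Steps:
p(t, C) = C*t
W(-1*68, p(2, 3))/4641 = 42/4641 = 42*(1/4641) = 2/221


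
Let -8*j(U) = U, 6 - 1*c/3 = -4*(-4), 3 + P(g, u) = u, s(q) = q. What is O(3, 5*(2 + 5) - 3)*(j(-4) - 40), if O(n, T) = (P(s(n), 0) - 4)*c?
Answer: -8295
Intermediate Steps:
P(g, u) = -3 + u
c = -30 (c = 18 - (-12)*(-4) = 18 - 3*16 = 18 - 48 = -30)
j(U) = -U/8
O(n, T) = 210 (O(n, T) = ((-3 + 0) - 4)*(-30) = (-3 - 4)*(-30) = -7*(-30) = 210)
O(3, 5*(2 + 5) - 3)*(j(-4) - 40) = 210*(-⅛*(-4) - 40) = 210*(½ - 40) = 210*(-79/2) = -8295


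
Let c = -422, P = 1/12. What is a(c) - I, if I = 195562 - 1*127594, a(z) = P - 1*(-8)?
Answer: -815519/12 ≈ -67960.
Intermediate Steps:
P = 1/12 ≈ 0.083333
a(z) = 97/12 (a(z) = 1/12 - 1*(-8) = 1/12 + 8 = 97/12)
I = 67968 (I = 195562 - 127594 = 67968)
a(c) - I = 97/12 - 1*67968 = 97/12 - 67968 = -815519/12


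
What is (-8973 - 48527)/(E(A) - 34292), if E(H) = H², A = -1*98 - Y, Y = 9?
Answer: 57500/22843 ≈ 2.5172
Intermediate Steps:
A = -107 (A = -1*98 - 1*9 = -98 - 9 = -107)
(-8973 - 48527)/(E(A) - 34292) = (-8973 - 48527)/((-107)² - 34292) = -57500/(11449 - 34292) = -57500/(-22843) = -57500*(-1/22843) = 57500/22843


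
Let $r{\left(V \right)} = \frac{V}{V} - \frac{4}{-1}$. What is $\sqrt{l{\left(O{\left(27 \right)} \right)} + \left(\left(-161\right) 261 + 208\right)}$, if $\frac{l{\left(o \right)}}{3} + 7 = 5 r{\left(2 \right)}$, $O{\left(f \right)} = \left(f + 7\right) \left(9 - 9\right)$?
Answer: $i \sqrt{41759} \approx 204.35 i$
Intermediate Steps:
$O{\left(f \right)} = 0$ ($O{\left(f \right)} = \left(7 + f\right) 0 = 0$)
$r{\left(V \right)} = 5$ ($r{\left(V \right)} = 1 - -4 = 1 + 4 = 5$)
$l{\left(o \right)} = 54$ ($l{\left(o \right)} = -21 + 3 \cdot 5 \cdot 5 = -21 + 3 \cdot 25 = -21 + 75 = 54$)
$\sqrt{l{\left(O{\left(27 \right)} \right)} + \left(\left(-161\right) 261 + 208\right)} = \sqrt{54 + \left(\left(-161\right) 261 + 208\right)} = \sqrt{54 + \left(-42021 + 208\right)} = \sqrt{54 - 41813} = \sqrt{-41759} = i \sqrt{41759}$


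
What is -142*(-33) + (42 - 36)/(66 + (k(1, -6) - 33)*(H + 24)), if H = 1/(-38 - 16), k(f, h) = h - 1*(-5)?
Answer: 94811676/20233 ≈ 4686.0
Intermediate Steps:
k(f, h) = 5 + h (k(f, h) = h + 5 = 5 + h)
H = -1/54 (H = 1/(-54) = -1/54 ≈ -0.018519)
-142*(-33) + (42 - 36)/(66 + (k(1, -6) - 33)*(H + 24)) = -142*(-33) + (42 - 36)/(66 + ((5 - 6) - 33)*(-1/54 + 24)) = 4686 + 6/(66 + (-1 - 33)*(1295/54)) = 4686 + 6/(66 - 34*1295/54) = 4686 + 6/(66 - 22015/27) = 4686 + 6/(-20233/27) = 4686 + 6*(-27/20233) = 4686 - 162/20233 = 94811676/20233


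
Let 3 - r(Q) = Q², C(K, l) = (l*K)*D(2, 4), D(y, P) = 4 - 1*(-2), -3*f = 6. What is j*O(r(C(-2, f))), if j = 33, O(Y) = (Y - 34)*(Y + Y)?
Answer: 22955526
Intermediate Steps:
f = -2 (f = -⅓*6 = -2)
D(y, P) = 6 (D(y, P) = 4 + 2 = 6)
C(K, l) = 6*K*l (C(K, l) = (l*K)*6 = (K*l)*6 = 6*K*l)
r(Q) = 3 - Q²
O(Y) = 2*Y*(-34 + Y) (O(Y) = (-34 + Y)*(2*Y) = 2*Y*(-34 + Y))
j*O(r(C(-2, f))) = 33*(2*(3 - (6*(-2)*(-2))²)*(-34 + (3 - (6*(-2)*(-2))²))) = 33*(2*(3 - 1*24²)*(-34 + (3 - 1*24²))) = 33*(2*(3 - 1*576)*(-34 + (3 - 1*576))) = 33*(2*(3 - 576)*(-34 + (3 - 576))) = 33*(2*(-573)*(-34 - 573)) = 33*(2*(-573)*(-607)) = 33*695622 = 22955526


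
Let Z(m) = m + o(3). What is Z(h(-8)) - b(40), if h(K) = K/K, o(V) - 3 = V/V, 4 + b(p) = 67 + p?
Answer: -98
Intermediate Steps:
b(p) = 63 + p (b(p) = -4 + (67 + p) = 63 + p)
o(V) = 4 (o(V) = 3 + V/V = 3 + 1 = 4)
h(K) = 1
Z(m) = 4 + m (Z(m) = m + 4 = 4 + m)
Z(h(-8)) - b(40) = (4 + 1) - (63 + 40) = 5 - 1*103 = 5 - 103 = -98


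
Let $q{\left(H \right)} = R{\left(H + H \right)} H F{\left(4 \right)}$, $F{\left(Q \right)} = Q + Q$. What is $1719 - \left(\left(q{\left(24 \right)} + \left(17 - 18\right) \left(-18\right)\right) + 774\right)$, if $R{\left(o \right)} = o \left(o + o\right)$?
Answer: $-883809$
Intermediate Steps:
$F{\left(Q \right)} = 2 Q$
$R{\left(o \right)} = 2 o^{2}$ ($R{\left(o \right)} = o 2 o = 2 o^{2}$)
$q{\left(H \right)} = 64 H^{3}$ ($q{\left(H \right)} = 2 \left(H + H\right)^{2} H 2 \cdot 4 = 2 \left(2 H\right)^{2} H 8 = 2 \cdot 4 H^{2} H 8 = 8 H^{2} H 8 = 8 H^{3} \cdot 8 = 64 H^{3}$)
$1719 - \left(\left(q{\left(24 \right)} + \left(17 - 18\right) \left(-18\right)\right) + 774\right) = 1719 - \left(\left(64 \cdot 24^{3} + \left(17 - 18\right) \left(-18\right)\right) + 774\right) = 1719 - \left(\left(64 \cdot 13824 - -18\right) + 774\right) = 1719 - \left(\left(884736 + 18\right) + 774\right) = 1719 - \left(884754 + 774\right) = 1719 - 885528 = -883809$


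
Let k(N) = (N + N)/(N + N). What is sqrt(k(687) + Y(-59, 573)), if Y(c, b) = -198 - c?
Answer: I*sqrt(138) ≈ 11.747*I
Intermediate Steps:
k(N) = 1 (k(N) = (2*N)/((2*N)) = (2*N)*(1/(2*N)) = 1)
sqrt(k(687) + Y(-59, 573)) = sqrt(1 + (-198 - 1*(-59))) = sqrt(1 + (-198 + 59)) = sqrt(1 - 139) = sqrt(-138) = I*sqrt(138)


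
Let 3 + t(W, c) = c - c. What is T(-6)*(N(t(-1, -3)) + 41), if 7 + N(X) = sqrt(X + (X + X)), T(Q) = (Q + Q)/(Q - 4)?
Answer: 204/5 + 18*I/5 ≈ 40.8 + 3.6*I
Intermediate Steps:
t(W, c) = -3 (t(W, c) = -3 + (c - c) = -3 + 0 = -3)
T(Q) = 2*Q/(-4 + Q) (T(Q) = (2*Q)/(-4 + Q) = 2*Q/(-4 + Q))
N(X) = -7 + sqrt(3)*sqrt(X) (N(X) = -7 + sqrt(X + (X + X)) = -7 + sqrt(X + 2*X) = -7 + sqrt(3*X) = -7 + sqrt(3)*sqrt(X))
T(-6)*(N(t(-1, -3)) + 41) = (2*(-6)/(-4 - 6))*((-7 + sqrt(3)*sqrt(-3)) + 41) = (2*(-6)/(-10))*((-7 + sqrt(3)*(I*sqrt(3))) + 41) = (2*(-6)*(-1/10))*((-7 + 3*I) + 41) = 6*(34 + 3*I)/5 = 204/5 + 18*I/5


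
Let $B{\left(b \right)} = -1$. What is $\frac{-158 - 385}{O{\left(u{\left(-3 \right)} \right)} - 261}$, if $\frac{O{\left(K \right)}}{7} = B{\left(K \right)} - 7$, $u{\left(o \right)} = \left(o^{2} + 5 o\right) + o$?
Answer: $\frac{543}{317} \approx 1.7129$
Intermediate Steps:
$u{\left(o \right)} = o^{2} + 6 o$
$O{\left(K \right)} = -56$ ($O{\left(K \right)} = 7 \left(-1 - 7\right) = 7 \left(-8\right) = -56$)
$\frac{-158 - 385}{O{\left(u{\left(-3 \right)} \right)} - 261} = \frac{-158 - 385}{-56 - 261} = - \frac{543}{-317} = \left(-543\right) \left(- \frac{1}{317}\right) = \frac{543}{317}$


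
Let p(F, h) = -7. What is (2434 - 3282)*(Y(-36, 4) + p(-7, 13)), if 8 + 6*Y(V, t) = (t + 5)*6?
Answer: -1696/3 ≈ -565.33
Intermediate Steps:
Y(V, t) = 11/3 + t (Y(V, t) = -4/3 + ((t + 5)*6)/6 = -4/3 + ((5 + t)*6)/6 = -4/3 + (30 + 6*t)/6 = -4/3 + (5 + t) = 11/3 + t)
(2434 - 3282)*(Y(-36, 4) + p(-7, 13)) = (2434 - 3282)*((11/3 + 4) - 7) = -848*(23/3 - 7) = -848*⅔ = -1696/3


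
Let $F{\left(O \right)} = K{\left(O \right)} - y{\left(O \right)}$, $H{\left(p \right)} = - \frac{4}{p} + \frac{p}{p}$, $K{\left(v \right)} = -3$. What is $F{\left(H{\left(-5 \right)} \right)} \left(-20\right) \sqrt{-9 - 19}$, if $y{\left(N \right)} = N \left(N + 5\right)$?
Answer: $\frac{3048 i \sqrt{7}}{5} \approx 1612.8 i$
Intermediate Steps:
$y{\left(N \right)} = N \left(5 + N\right)$
$H{\left(p \right)} = 1 - \frac{4}{p}$ ($H{\left(p \right)} = - \frac{4}{p} + 1 = 1 - \frac{4}{p}$)
$F{\left(O \right)} = -3 - O \left(5 + O\right)$
$F{\left(H{\left(-5 \right)} \right)} \left(-20\right) \sqrt{-9 - 19} = \left(-3 - \frac{-4 - 5}{-5} \left(5 + \frac{-4 - 5}{-5}\right)\right) \left(-20\right) \sqrt{-9 - 19} = \left(-3 - \left(- \frac{1}{5}\right) \left(-9\right) \left(5 - - \frac{9}{5}\right)\right) \left(-20\right) \sqrt{-28} = \left(-3 - \frac{9 \left(5 + \frac{9}{5}\right)}{5}\right) \left(-20\right) 2 i \sqrt{7} = \left(-3 - \frac{9}{5} \cdot \frac{34}{5}\right) \left(-20\right) 2 i \sqrt{7} = \left(-3 - \frac{306}{25}\right) \left(-20\right) 2 i \sqrt{7} = \left(- \frac{381}{25}\right) \left(-20\right) 2 i \sqrt{7} = \frac{1524 \cdot 2 i \sqrt{7}}{5} = \frac{3048 i \sqrt{7}}{5}$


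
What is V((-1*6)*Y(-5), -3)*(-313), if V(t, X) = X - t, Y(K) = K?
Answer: 10329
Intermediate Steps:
V((-1*6)*Y(-5), -3)*(-313) = (-3 - (-1*6)*(-5))*(-313) = (-3 - (-6)*(-5))*(-313) = (-3 - 1*30)*(-313) = (-3 - 30)*(-313) = -33*(-313) = 10329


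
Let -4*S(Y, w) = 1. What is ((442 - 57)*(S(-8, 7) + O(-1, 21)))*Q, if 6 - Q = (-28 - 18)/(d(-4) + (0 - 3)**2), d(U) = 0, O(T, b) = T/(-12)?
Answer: -19250/27 ≈ -712.96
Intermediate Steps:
S(Y, w) = -1/4 (S(Y, w) = -1/4*1 = -1/4)
O(T, b) = -T/12 (O(T, b) = T*(-1/12) = -T/12)
Q = 100/9 (Q = 6 - (-28 - 18)/(0 + (0 - 3)**2) = 6 - (-46)/(0 + (-3)**2) = 6 - (-46)/(0 + 9) = 6 - (-46)/9 = 6 - 1*(-46/9) = 6 + 46/9 = 100/9 ≈ 11.111)
((442 - 57)*(S(-8, 7) + O(-1, 21)))*Q = ((442 - 57)*(-1/4 - 1/12*(-1)))*(100/9) = (385*(-1/4 + 1/12))*(100/9) = (385*(-1/6))*(100/9) = -385/6*100/9 = -19250/27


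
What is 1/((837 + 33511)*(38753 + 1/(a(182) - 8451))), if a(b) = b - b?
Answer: 8451/11249025025496 ≈ 7.5126e-10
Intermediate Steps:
a(b) = 0
1/((837 + 33511)*(38753 + 1/(a(182) - 8451))) = 1/((837 + 33511)*(38753 + 1/(0 - 8451))) = 1/(34348*(38753 + 1/(-8451))) = 1/(34348*(38753 - 1/8451)) = 1/(34348*(327501602/8451)) = 1/(11249025025496/8451) = 8451/11249025025496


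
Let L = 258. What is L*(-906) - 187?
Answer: -233935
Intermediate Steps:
L*(-906) - 187 = 258*(-906) - 187 = -233748 - 187 = -233935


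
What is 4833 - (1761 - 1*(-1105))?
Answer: 1967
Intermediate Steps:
4833 - (1761 - 1*(-1105)) = 4833 - (1761 + 1105) = 4833 - 1*2866 = 4833 - 2866 = 1967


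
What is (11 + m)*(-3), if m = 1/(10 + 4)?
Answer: -465/14 ≈ -33.214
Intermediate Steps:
m = 1/14 ≈ 0.071429
(11 + m)*(-3) = (11 + 1/14)*(-3) = (155/14)*(-3) = -465/14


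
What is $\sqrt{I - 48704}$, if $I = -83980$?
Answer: $2 i \sqrt{33171} \approx 364.26 i$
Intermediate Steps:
$\sqrt{I - 48704} = \sqrt{-83980 - 48704} = \sqrt{-132684} = 2 i \sqrt{33171}$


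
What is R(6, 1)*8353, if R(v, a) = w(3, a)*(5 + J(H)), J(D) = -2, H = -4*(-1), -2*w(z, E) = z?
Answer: -75177/2 ≈ -37589.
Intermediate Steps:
w(z, E) = -z/2
H = 4
R(v, a) = -9/2 (R(v, a) = (-½*3)*(5 - 2) = -3/2*3 = -9/2)
R(6, 1)*8353 = -9/2*8353 = -75177/2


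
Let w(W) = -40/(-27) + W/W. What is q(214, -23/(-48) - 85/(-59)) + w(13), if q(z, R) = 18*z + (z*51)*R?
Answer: 316148893/12744 ≈ 24808.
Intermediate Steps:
q(z, R) = 18*z + 51*R*z (q(z, R) = 18*z + (51*z)*R = 18*z + 51*R*z)
w(W) = 67/27 (w(W) = -40*(-1/27) + 1 = 40/27 + 1 = 67/27)
q(214, -23/(-48) - 85/(-59)) + w(13) = 3*214*(6 + 17*(-23/(-48) - 85/(-59))) + 67/27 = 3*214*(6 + 17*(-23*(-1/48) - 85*(-1/59))) + 67/27 = 3*214*(6 + 17*(23/48 + 85/59)) + 67/27 = 3*214*(6 + 17*(5437/2832)) + 67/27 = 3*214*(6 + 92429/2832) + 67/27 = 3*214*(109421/2832) + 67/27 = 11708047/472 + 67/27 = 316148893/12744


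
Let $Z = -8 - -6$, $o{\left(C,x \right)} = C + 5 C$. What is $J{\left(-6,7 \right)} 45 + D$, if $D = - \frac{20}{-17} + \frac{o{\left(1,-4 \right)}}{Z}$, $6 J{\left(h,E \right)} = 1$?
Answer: $\frac{193}{34} \approx 5.6765$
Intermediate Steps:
$o{\left(C,x \right)} = 6 C$
$J{\left(h,E \right)} = \frac{1}{6}$ ($J{\left(h,E \right)} = \frac{1}{6} \cdot 1 = \frac{1}{6}$)
$Z = -2$ ($Z = -8 + 6 = -2$)
$D = - \frac{31}{17}$ ($D = - \frac{20}{-17} + \frac{6 \cdot 1}{-2} = \left(-20\right) \left(- \frac{1}{17}\right) + 6 \left(- \frac{1}{2}\right) = \frac{20}{17} - 3 = - \frac{31}{17} \approx -1.8235$)
$J{\left(-6,7 \right)} 45 + D = \frac{1}{6} \cdot 45 - \frac{31}{17} = \frac{15}{2} - \frac{31}{17} = \frac{193}{34}$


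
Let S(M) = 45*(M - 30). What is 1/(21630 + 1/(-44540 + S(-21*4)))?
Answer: 49670/1074362099 ≈ 4.6232e-5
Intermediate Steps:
S(M) = -1350 + 45*M (S(M) = 45*(-30 + M) = -1350 + 45*M)
1/(21630 + 1/(-44540 + S(-21*4))) = 1/(21630 + 1/(-44540 + (-1350 + 45*(-21*4)))) = 1/(21630 + 1/(-44540 + (-1350 + 45*(-84)))) = 1/(21630 + 1/(-44540 + (-1350 - 3780))) = 1/(21630 + 1/(-44540 - 5130)) = 1/(21630 + 1/(-49670)) = 1/(21630 - 1/49670) = 1/(1074362099/49670) = 49670/1074362099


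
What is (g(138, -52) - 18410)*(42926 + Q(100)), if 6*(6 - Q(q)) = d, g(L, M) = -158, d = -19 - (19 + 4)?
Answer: -797291352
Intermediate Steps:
d = -42 (d = -19 - 1*23 = -19 - 23 = -42)
Q(q) = 13 (Q(q) = 6 - 1/6*(-42) = 6 + 7 = 13)
(g(138, -52) - 18410)*(42926 + Q(100)) = (-158 - 18410)*(42926 + 13) = -18568*42939 = -797291352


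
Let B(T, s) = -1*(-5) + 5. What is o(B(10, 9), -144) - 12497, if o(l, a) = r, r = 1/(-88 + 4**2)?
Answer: -899785/72 ≈ -12497.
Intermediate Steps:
B(T, s) = 10 (B(T, s) = 5 + 5 = 10)
r = -1/72 (r = 1/(-88 + 16) = 1/(-72) = -1/72 ≈ -0.013889)
o(l, a) = -1/72
o(B(10, 9), -144) - 12497 = -1/72 - 12497 = -899785/72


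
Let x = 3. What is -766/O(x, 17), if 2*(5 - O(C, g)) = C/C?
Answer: -1532/9 ≈ -170.22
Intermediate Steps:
O(C, g) = 9/2 (O(C, g) = 5 - C/(2*C) = 5 - ½*1 = 5 - ½ = 9/2)
-766/O(x, 17) = -766/9/2 = -766*2/9 = -1532/9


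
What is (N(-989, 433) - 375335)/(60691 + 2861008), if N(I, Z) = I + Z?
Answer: -375891/2921699 ≈ -0.12865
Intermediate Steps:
(N(-989, 433) - 375335)/(60691 + 2861008) = ((-989 + 433) - 375335)/(60691 + 2861008) = (-556 - 375335)/2921699 = -375891*1/2921699 = -375891/2921699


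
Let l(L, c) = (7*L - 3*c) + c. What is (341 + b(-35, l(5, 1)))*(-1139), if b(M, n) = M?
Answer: -348534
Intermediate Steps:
l(L, c) = -2*c + 7*L (l(L, c) = (-3*c + 7*L) + c = -2*c + 7*L)
(341 + b(-35, l(5, 1)))*(-1139) = (341 - 35)*(-1139) = 306*(-1139) = -348534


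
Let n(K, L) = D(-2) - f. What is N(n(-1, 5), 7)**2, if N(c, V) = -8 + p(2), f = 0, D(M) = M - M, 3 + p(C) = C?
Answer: 81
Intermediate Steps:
p(C) = -3 + C
D(M) = 0
n(K, L) = 0 (n(K, L) = 0 - 1*0 = 0 + 0 = 0)
N(c, V) = -9 (N(c, V) = -8 + (-3 + 2) = -8 - 1 = -9)
N(n(-1, 5), 7)**2 = (-9)**2 = 81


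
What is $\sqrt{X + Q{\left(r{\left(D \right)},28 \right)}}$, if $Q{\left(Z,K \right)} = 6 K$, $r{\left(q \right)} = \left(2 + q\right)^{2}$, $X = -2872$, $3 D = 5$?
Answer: $52 i \approx 52.0 i$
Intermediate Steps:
$D = \frac{5}{3}$ ($D = \frac{1}{3} \cdot 5 = \frac{5}{3} \approx 1.6667$)
$\sqrt{X + Q{\left(r{\left(D \right)},28 \right)}} = \sqrt{-2872 + 6 \cdot 28} = \sqrt{-2872 + 168} = \sqrt{-2704} = 52 i$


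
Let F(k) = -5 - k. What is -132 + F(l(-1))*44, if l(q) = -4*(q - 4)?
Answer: -1232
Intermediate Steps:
l(q) = 16 - 4*q (l(q) = -4*(-4 + q) = 16 - 4*q)
-132 + F(l(-1))*44 = -132 + (-5 - (16 - 4*(-1)))*44 = -132 + (-5 - (16 + 4))*44 = -132 + (-5 - 1*20)*44 = -132 + (-5 - 20)*44 = -132 - 25*44 = -132 - 1100 = -1232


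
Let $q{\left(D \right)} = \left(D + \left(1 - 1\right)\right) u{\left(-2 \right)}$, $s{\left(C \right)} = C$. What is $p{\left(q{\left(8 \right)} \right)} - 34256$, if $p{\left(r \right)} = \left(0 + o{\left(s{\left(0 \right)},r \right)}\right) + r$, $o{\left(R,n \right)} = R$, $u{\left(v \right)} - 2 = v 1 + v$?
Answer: $-34272$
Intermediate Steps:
$u{\left(v \right)} = 2 + 2 v$ ($u{\left(v \right)} = 2 + \left(v 1 + v\right) = 2 + \left(v + v\right) = 2 + 2 v$)
$q{\left(D \right)} = - 2 D$ ($q{\left(D \right)} = \left(D + \left(1 - 1\right)\right) \left(2 + 2 \left(-2\right)\right) = \left(D + \left(1 - 1\right)\right) \left(2 - 4\right) = \left(D + 0\right) \left(-2\right) = D \left(-2\right) = - 2 D$)
$p{\left(r \right)} = r$ ($p{\left(r \right)} = \left(0 + 0\right) + r = 0 + r = r$)
$p{\left(q{\left(8 \right)} \right)} - 34256 = \left(-2\right) 8 - 34256 = -16 - 34256 = -34272$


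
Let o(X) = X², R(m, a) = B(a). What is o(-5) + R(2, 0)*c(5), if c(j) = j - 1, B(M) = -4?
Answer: 9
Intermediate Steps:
R(m, a) = -4
c(j) = -1 + j
o(-5) + R(2, 0)*c(5) = (-5)² - 4*(-1 + 5) = 25 - 4*4 = 25 - 16 = 9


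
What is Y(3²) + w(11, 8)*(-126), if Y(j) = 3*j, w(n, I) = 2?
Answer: -225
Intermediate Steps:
Y(3²) + w(11, 8)*(-126) = 3*3² + 2*(-126) = 3*9 - 252 = 27 - 252 = -225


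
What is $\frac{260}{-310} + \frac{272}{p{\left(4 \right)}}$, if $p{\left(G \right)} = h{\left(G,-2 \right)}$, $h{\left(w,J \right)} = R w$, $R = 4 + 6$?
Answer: $\frac{924}{155} \approx 5.9613$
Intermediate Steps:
$R = 10$
$h{\left(w,J \right)} = 10 w$
$p{\left(G \right)} = 10 G$
$\frac{260}{-310} + \frac{272}{p{\left(4 \right)}} = \frac{260}{-310} + \frac{272}{10 \cdot 4} = 260 \left(- \frac{1}{310}\right) + \frac{272}{40} = - \frac{26}{31} + 272 \cdot \frac{1}{40} = - \frac{26}{31} + \frac{34}{5} = \frac{924}{155}$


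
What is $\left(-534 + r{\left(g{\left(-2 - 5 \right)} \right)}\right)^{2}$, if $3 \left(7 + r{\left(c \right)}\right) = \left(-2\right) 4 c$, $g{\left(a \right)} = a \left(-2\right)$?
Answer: $\frac{3010225}{9} \approx 3.3447 \cdot 10^{5}$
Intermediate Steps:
$g{\left(a \right)} = - 2 a$
$r{\left(c \right)} = -7 - \frac{8 c}{3}$ ($r{\left(c \right)} = -7 + \frac{\left(-2\right) 4 c}{3} = -7 + \frac{\left(-8\right) c}{3} = -7 - \frac{8 c}{3}$)
$\left(-534 + r{\left(g{\left(-2 - 5 \right)} \right)}\right)^{2} = \left(-534 - \left(7 + \frac{8 \left(- 2 \left(-2 - 5\right)\right)}{3}\right)\right)^{2} = \left(-534 - \left(7 + \frac{8 \left(\left(-2\right) \left(-7\right)\right)}{3}\right)\right)^{2} = \left(-534 - \frac{133}{3}\right)^{2} = \left(- \frac{1735}{3}\right)^{2} = \frac{3010225}{9}$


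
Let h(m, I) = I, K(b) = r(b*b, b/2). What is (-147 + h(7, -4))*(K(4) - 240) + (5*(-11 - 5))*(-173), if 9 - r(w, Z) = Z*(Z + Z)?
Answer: 49929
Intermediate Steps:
r(w, Z) = 9 - 2*Z**2 (r(w, Z) = 9 - Z*(Z + Z) = 9 - Z*2*Z = 9 - 2*Z**2)
K(b) = 9 - b**2/2 (K(b) = 9 - 2*b**2/4 = 9 - b**2/2)
(-147 + h(7, -4))*(K(4) - 240) + (5*(-11 - 5))*(-173) = (-147 - 4)*((9 - 1/2*4**2) - 240) + (5*(-11 - 5))*(-173) = -151*((9 - 1/2*16) - 240) + (5*(-16))*(-173) = -151*((9 - 8) - 240) - 80*(-173) = -151*(1 - 240) + 13840 = -151*(-239) + 13840 = 36089 + 13840 = 49929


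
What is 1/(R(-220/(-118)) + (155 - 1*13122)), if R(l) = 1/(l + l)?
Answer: -220/2852681 ≈ -7.7120e-5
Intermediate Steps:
R(l) = 1/(2*l)
1/(R(-220/(-118)) + (155 - 1*13122)) = 1/(1/(2*((-220/(-118)))) + (155 - 1*13122)) = 1/(1/(2*((-220*(-1/118)))) + (155 - 13122)) = 1/(1/(2*(110/59)) - 12967) = 1/((½)*(59/110) - 12967) = 1/(59/220 - 12967) = 1/(-2852681/220) = -220/2852681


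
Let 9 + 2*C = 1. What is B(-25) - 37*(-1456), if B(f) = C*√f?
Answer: 53872 - 20*I ≈ 53872.0 - 20.0*I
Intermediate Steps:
C = -4 (C = -9/2 + (½)*1 = -9/2 + ½ = -4)
B(f) = -4*√f
B(-25) - 37*(-1456) = -20*I - 37*(-1456) = -20*I + 53872 = 53872 - 20*I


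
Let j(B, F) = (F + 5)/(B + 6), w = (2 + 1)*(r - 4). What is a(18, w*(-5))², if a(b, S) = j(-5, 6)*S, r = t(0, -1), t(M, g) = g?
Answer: 680625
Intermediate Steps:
r = -1
w = -15 (w = (2 + 1)*(-1 - 4) = 3*(-5) = -15)
j(B, F) = (5 + F)/(6 + B)
a(b, S) = 11*S (a(b, S) = ((5 + 6)/(6 - 5))*S = (11/1)*S = (1*11)*S = 11*S)
a(18, w*(-5))² = (11*(-15*(-5)))² = (11*75)² = 825² = 680625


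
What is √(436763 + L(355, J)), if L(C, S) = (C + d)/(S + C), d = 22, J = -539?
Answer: 57*√1137810/92 ≈ 660.88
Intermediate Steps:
L(C, S) = (22 + C)/(C + S) (L(C, S) = (C + 22)/(S + C) = (22 + C)/(C + S))
√(436763 + L(355, J)) = √(436763 + (22 + 355)/(355 - 539)) = √(436763 + 377/(-184)) = √(436763 - 1/184*377) = √(436763 - 377/184) = √(80364015/184) = 57*√1137810/92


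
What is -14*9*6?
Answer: -756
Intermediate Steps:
-14*9*6 = -126*6 = -756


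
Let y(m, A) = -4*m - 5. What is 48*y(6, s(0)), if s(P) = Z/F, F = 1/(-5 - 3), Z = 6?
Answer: -1392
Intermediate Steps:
F = -1/8 (F = 1/(-8) = -1/8 ≈ -0.12500)
s(P) = -48 (s(P) = 6/(-1/8) = 6*(-8) = -48)
y(m, A) = -5 - 4*m
48*y(6, s(0)) = 48*(-5 - 4*6) = 48*(-5 - 24) = 48*(-29) = -1392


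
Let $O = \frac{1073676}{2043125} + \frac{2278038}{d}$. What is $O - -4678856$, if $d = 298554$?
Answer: $\frac{475671375867177209}{101663856875} \approx 4.6789 \cdot 10^{6}$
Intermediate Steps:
$O = \frac{829144442209}{101663856875}$ ($O = \frac{1073676}{2043125} + \frac{2278038}{298554} = 1073676 \cdot \frac{1}{2043125} + 2278038 \cdot \frac{1}{298554} = \frac{1073676}{2043125} + \frac{379673}{49759} = \frac{829144442209}{101663856875} \approx 8.1557$)
$O - -4678856 = \frac{829144442209}{101663856875} - -4678856 = \frac{829144442209}{101663856875} + 4678856 = \frac{475671375867177209}{101663856875}$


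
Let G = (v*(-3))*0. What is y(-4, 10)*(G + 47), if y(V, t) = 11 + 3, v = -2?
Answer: 658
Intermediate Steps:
y(V, t) = 14
G = 0 (G = -2*(-3)*0 = 6*0 = 0)
y(-4, 10)*(G + 47) = 14*(0 + 47) = 14*47 = 658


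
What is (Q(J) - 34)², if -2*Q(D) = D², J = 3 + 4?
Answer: 13689/4 ≈ 3422.3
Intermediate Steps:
J = 7
Q(D) = -D²/2
(Q(J) - 34)² = (-½*7² - 34)² = (-½*49 - 34)² = (-49/2 - 34)² = (-117/2)² = 13689/4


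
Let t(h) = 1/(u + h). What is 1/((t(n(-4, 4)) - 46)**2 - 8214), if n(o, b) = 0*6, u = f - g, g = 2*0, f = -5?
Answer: -25/151989 ≈ -0.00016449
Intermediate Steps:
g = 0
u = -5 (u = -5 - 1*0 = -5 + 0 = -5)
n(o, b) = 0
t(h) = 1/(-5 + h)
1/((t(n(-4, 4)) - 46)**2 - 8214) = 1/((1/(-5 + 0) - 46)**2 - 8214) = 1/((1/(-5) - 46)**2 - 8214) = 1/((-1/5 - 46)**2 - 8214) = 1/((-231/5)**2 - 8214) = 1/(53361/25 - 8214) = 1/(-151989/25) = -25/151989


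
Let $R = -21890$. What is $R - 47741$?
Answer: $-69631$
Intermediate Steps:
$R - 47741 = -21890 - 47741 = -69631$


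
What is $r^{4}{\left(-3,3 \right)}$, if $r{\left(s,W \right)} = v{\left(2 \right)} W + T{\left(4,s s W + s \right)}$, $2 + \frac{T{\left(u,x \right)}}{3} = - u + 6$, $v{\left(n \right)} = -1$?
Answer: $81$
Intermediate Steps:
$T{\left(u,x \right)} = 12 - 3 u$ ($T{\left(u,x \right)} = -6 + 3 \left(- u + 6\right) = -6 + 3 \left(6 - u\right) = -6 - \left(-18 + 3 u\right) = 12 - 3 u$)
$r{\left(s,W \right)} = - W$ ($r{\left(s,W \right)} = - W + \left(12 - 12\right) = - W + 0 = - W$)
$r^{4}{\left(-3,3 \right)} = \left(\left(-1\right) 3\right)^{4} = \left(-3\right)^{4} = 81$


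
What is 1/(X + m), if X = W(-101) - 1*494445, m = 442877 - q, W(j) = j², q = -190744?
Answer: 1/149377 ≈ 6.6945e-6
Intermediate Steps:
m = 633621 (m = 442877 - 1*(-190744) = 442877 + 190744 = 633621)
X = -484244 (X = (-101)² - 1*494445 = 10201 - 494445 = -484244)
1/(X + m) = 1/(-484244 + 633621) = 1/149377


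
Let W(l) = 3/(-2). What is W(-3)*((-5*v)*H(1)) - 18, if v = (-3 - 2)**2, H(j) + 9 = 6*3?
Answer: 3339/2 ≈ 1669.5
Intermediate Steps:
W(l) = -3/2 (W(l) = 3*(-1/2) = -3/2)
H(j) = 9 (H(j) = -9 + 6*3 = -9 + 18 = 9)
v = 25 (v = (-5)**2 = 25)
W(-3)*((-5*v)*H(1)) - 18 = -3*(-5*25)*9/2 - 18 = -(-375)*9/2 - 18 = -3/2*(-1125) - 18 = 3375/2 - 18 = 3339/2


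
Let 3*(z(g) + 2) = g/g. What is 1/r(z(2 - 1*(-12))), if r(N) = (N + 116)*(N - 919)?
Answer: -9/947366 ≈ -9.5000e-6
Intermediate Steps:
z(g) = -5/3 (z(g) = -2 + (g/g)/3 = -2 + (1/3)*1 = -2 + 1/3 = -5/3)
r(N) = (-919 + N)*(116 + N) (r(N) = (116 + N)*(-919 + N) = (-919 + N)*(116 + N))
1/r(z(2 - 1*(-12))) = 1/(-106604 + (-5/3)**2 - 803*(-5/3)) = 1/(-106604 + 25/9 + 4015/3) = 1/(-947366/9) = -9/947366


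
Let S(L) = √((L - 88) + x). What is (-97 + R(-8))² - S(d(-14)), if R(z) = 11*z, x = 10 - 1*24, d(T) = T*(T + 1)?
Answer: 34225 - 4*√5 ≈ 34216.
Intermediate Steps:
d(T) = T*(1 + T)
x = -14 (x = 10 - 24 = -14)
S(L) = √(-102 + L) (S(L) = √((L - 88) - 14) = √((-88 + L) - 14) = √(-102 + L))
(-97 + R(-8))² - S(d(-14)) = (-97 + 11*(-8))² - √(-102 - 14*(1 - 14)) = (-97 - 88)² - √(-102 - 14*(-13)) = (-185)² - √(-102 + 182) = 34225 - √80 = 34225 - 4*√5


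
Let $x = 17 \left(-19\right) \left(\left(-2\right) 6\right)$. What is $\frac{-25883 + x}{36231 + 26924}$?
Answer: $- \frac{22007}{63155} \approx -0.34846$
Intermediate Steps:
$x = 3876$ ($x = \left(-323\right) \left(-12\right) = 3876$)
$\frac{-25883 + x}{36231 + 26924} = \frac{-25883 + 3876}{36231 + 26924} = - \frac{22007}{63155}$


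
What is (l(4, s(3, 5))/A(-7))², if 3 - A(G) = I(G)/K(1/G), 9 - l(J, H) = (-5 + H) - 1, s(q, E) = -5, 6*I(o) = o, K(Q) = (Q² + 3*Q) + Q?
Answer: 10497600/20449 ≈ 513.36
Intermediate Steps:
K(Q) = Q² + 4*Q
I(o) = o/6
l(J, H) = 15 - H (l(J, H) = 9 - ((-5 + H) - 1) = 9 - (-6 + H) = 9 + (6 - H) = 15 - H)
A(G) = 3 - G²/(6*(4 + 1/G)) (A(G) = 3 - G/6/((4 + 1/G)/G) = 3 - G/6*G/(4 + 1/G) = 3 - G²/(6*(4 + 1/G)))
(l(4, s(3, 5))/A(-7))² = ((15 - 1*(-5))/(((18 - 1*(-7)³ + 72*(-7))/(6*(1 + 4*(-7))))))² = ((15 + 5)/(((18 - 1*(-343) - 504)/(6*(1 - 28)))))² = (20/(((⅙)*(18 + 343 - 504)/(-27))))² = (20/(((⅙)*(-1/27)*(-143))))² = (20/(143/162))² = (20*(162/143))² = (3240/143)² = 10497600/20449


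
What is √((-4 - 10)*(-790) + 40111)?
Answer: √51171 ≈ 226.21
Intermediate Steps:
√((-4 - 10)*(-790) + 40111) = √(-14*(-790) + 40111) = √(11060 + 40111) = √51171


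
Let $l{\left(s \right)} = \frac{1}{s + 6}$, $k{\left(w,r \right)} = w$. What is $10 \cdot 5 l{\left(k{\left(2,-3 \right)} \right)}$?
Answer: $\frac{25}{4} \approx 6.25$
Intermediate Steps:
$l{\left(s \right)} = \frac{1}{6 + s}$
$10 \cdot 5 l{\left(k{\left(2,-3 \right)} \right)} = \frac{10 \cdot 5}{6 + 2} = \frac{50}{8} = 50 \cdot \frac{1}{8} = \frac{25}{4}$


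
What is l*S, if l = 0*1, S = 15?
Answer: 0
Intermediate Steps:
l = 0
l*S = 0*15 = 0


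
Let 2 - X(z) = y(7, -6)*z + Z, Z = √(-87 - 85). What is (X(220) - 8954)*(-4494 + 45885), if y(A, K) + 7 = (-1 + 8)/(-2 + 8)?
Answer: -317413782 - 82782*I*√43 ≈ -3.1741e+8 - 5.4284e+5*I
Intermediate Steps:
y(A, K) = -35/6 (y(A, K) = -7 + (-1 + 8)/(-2 + 8) = -7 + 7/6 = -35/6)
Z = 2*I*√43 (Z = √(-172) = 2*I*√43 ≈ 13.115*I)
X(z) = 2 + 35*z/6 - 2*I*√43 (X(z) = 2 - (-35*z/6 + 2*I*√43) = 2 + (35*z/6 - 2*I*√43) = 2 + 35*z/6 - 2*I*√43)
(X(220) - 8954)*(-4494 + 45885) = ((2 + (35/6)*220 - 2*I*√43) - 8954)*(-4494 + 45885) = ((2 + 3850/3 - 2*I*√43) - 8954)*41391 = ((3856/3 - 2*I*√43) - 8954)*41391 = (-23006/3 - 2*I*√43)*41391 = -317413782 - 82782*I*√43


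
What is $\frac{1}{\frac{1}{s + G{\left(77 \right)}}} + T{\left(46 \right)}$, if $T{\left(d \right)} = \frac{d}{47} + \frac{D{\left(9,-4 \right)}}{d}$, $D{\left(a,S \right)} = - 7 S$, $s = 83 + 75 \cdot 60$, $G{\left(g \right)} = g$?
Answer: $\frac{5039176}{1081} \approx 4661.6$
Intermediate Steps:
$s = 4583$ ($s = 83 + 4500 = 4583$)
$T{\left(d \right)} = \frac{28}{d} + \frac{d}{47}$ ($T{\left(d \right)} = \frac{d}{47} + \frac{\left(-7\right) \left(-4\right)}{d} = d \frac{1}{47} + \frac{28}{d} = \frac{d}{47} + \frac{28}{d} = \frac{28}{d} + \frac{d}{47}$)
$\frac{1}{\frac{1}{s + G{\left(77 \right)}}} + T{\left(46 \right)} = \frac{1}{\frac{1}{4583 + 77}} + \left(\frac{28}{46} + \frac{1}{47} \cdot 46\right) = \frac{1}{\frac{1}{4660}} + \left(28 \cdot \frac{1}{46} + \frac{46}{47}\right) = \frac{1}{\frac{1}{4660}} + \left(\frac{14}{23} + \frac{46}{47}\right) = 4660 + \frac{1716}{1081} = \frac{5039176}{1081}$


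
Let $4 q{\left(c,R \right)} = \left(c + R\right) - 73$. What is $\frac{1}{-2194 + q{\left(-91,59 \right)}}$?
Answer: $- \frac{4}{8881} \approx -0.0004504$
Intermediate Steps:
$q{\left(c,R \right)} = - \frac{73}{4} + \frac{R}{4} + \frac{c}{4}$ ($q{\left(c,R \right)} = \frac{\left(c + R\right) - 73}{4} = \frac{\left(R + c\right) - 73}{4} = \frac{-73 + R + c}{4} = - \frac{73}{4} + \frac{R}{4} + \frac{c}{4}$)
$\frac{1}{-2194 + q{\left(-91,59 \right)}} = \frac{1}{-2194 + \left(- \frac{73}{4} + \frac{1}{4} \cdot 59 + \frac{1}{4} \left(-91\right)\right)} = \frac{1}{-2194 - \frac{105}{4}} = \frac{1}{- \frac{8881}{4}} = - \frac{4}{8881}$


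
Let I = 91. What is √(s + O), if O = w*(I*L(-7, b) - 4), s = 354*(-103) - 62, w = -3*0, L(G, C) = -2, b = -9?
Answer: 2*I*√9131 ≈ 191.11*I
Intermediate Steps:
w = 0
s = -36524 (s = -36462 - 62 = -36524)
O = 0 (O = 0*(91*(-2) - 4) = 0*(-182 - 4) = 0*(-186) = 0)
√(s + O) = √(-36524 + 0) = √(-36524) = 2*I*√9131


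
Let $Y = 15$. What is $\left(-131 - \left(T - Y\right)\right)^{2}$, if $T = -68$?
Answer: $2304$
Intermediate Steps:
$\left(-131 - \left(T - Y\right)\right)^{2} = \left(-131 + \left(15 - -68\right)\right)^{2} = \left(-131 + \left(15 + 68\right)\right)^{2} = \left(-131 + 83\right)^{2} = \left(-48\right)^{2} = 2304$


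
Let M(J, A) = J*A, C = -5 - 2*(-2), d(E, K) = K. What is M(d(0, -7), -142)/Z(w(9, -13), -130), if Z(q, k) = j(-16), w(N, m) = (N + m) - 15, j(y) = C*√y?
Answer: 497*I/2 ≈ 248.5*I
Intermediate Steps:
C = -1 (C = -5 + 4 = -1)
j(y) = -√y
w(N, m) = -15 + N + m
Z(q, k) = -4*I (Z(q, k) = -√(-16) = -4*I)
M(J, A) = A*J
M(d(0, -7), -142)/Z(w(9, -13), -130) = (-142*(-7))/((-4*I)) = 994*(I/4) = 497*I/2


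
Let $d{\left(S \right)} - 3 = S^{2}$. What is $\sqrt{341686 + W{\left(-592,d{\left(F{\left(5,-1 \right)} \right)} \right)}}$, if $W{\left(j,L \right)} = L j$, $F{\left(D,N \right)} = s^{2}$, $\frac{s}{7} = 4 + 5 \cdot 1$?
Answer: $i \sqrt{9325413002} \approx 96568.0 i$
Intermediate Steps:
$s = 63$ ($s = 7 \left(4 + 5 \cdot 1\right) = 7 \left(4 + 5\right) = 7 \cdot 9 = 63$)
$F{\left(D,N \right)} = 3969$ ($F{\left(D,N \right)} = 63^{2} = 3969$)
$d{\left(S \right)} = 3 + S^{2}$
$\sqrt{341686 + W{\left(-592,d{\left(F{\left(5,-1 \right)} \right)} \right)}} = \sqrt{341686 + \left(3 + 3969^{2}\right) \left(-592\right)} = \sqrt{341686 + \left(3 + 15752961\right) \left(-592\right)} = \sqrt{341686 + 15752964 \left(-592\right)} = \sqrt{341686 - 9325754688} = \sqrt{-9325413002} = i \sqrt{9325413002}$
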